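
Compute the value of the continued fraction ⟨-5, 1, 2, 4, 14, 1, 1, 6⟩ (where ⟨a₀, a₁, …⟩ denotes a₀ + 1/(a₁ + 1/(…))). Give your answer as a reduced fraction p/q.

-10753/2496

Build up convergents one term at a time:
a_0 = -5: -5/1
a_1 = 1: -4/1
a_2 = 2: -13/3
a_3 = 4: -56/13
a_4 = 14: -797/185
a_5 = 1: -853/198
a_6 = 1: -1650/383
a_7 = 6: -10753/2496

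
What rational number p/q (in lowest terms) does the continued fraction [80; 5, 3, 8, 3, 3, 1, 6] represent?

973161/12136

Build up convergents one term at a time:
a_0 = 80: 80/1
a_1 = 5: 401/5
a_2 = 3: 1283/16
a_3 = 8: 10665/133
a_4 = 3: 33278/415
a_5 = 3: 110499/1378
a_6 = 1: 143777/1793
a_7 = 6: 973161/12136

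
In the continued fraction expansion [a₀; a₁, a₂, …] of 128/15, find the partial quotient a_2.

⌊128/15⌋ = 8, remainder 8
⌊15/8⌋ = 1, remainder 7
⌊8/7⌋ = 1, remainder 1

1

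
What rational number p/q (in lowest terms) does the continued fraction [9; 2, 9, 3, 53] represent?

Start with 53.
3 + 1/(53/1) = 3 + 1/53 = 160/53
9 + 1/(160/53) = 9 + 53/160 = 1493/160
2 + 1/(1493/160) = 2 + 160/1493 = 3146/1493
9 + 1/(3146/1493) = 9 + 1493/3146 = 29807/3146

29807/3146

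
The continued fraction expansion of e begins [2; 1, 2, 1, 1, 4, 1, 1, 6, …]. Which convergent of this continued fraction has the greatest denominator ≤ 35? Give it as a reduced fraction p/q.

List convergents until the denominator exceeds the bound:
a_0 = 2: 2/1  (≤ bound)
a_1 = 1: 3/1  (≤ bound)
a_2 = 2: 8/3  (≤ bound)
a_3 = 1: 11/4  (≤ bound)
a_4 = 1: 19/7  (≤ bound)
a_5 = 4: 87/32  (≤ bound)
a_6 = 1: 106/39  (> 35, stop)

87/32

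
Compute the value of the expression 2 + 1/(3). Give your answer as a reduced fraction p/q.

7/3

a_0 = 2: 2/1
a_1 = 3: 7/3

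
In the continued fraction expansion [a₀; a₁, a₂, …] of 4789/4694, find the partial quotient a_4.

4789 ÷ 4694 → quotient 1, remainder 95
4694 ÷ 95 → quotient 49, remainder 39
95 ÷ 39 → quotient 2, remainder 17
39 ÷ 17 → quotient 2, remainder 5
17 ÷ 5 → quotient 3, remainder 2

3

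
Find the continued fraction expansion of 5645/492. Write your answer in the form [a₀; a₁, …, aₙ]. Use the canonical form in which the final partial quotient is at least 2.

[11; 2, 8, 1, 25]

⌊5645/492⌋ = 11, remainder 233
⌊492/233⌋ = 2, remainder 26
⌊233/26⌋ = 8, remainder 25
⌊26/25⌋ = 1, remainder 1
⌊25/1⌋ = 25, remainder 0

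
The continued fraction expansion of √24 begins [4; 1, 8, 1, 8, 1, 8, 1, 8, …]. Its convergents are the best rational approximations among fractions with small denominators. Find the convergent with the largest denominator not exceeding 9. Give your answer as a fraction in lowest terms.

44/9

a_0 = 4: 4/1  (≤ bound)
a_1 = 1: 5/1  (≤ bound)
a_2 = 8: 44/9  (≤ bound)
a_3 = 1: 49/10  (> 9, stop)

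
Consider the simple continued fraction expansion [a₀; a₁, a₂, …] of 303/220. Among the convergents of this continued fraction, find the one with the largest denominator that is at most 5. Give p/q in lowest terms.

a_0 = 1: 1/1  (≤ bound)
a_1 = 2: 3/2  (≤ bound)
a_2 = 1: 4/3  (≤ bound)
a_3 = 1: 7/5  (≤ bound)
a_4 = 1: 11/8  (> 5, stop)

7/5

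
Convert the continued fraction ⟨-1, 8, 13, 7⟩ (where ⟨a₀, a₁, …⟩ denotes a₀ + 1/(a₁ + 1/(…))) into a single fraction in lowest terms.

a_0 = -1: -1/1
a_1 = 8: -7/8
a_2 = 13: -92/105
a_3 = 7: -651/743

-651/743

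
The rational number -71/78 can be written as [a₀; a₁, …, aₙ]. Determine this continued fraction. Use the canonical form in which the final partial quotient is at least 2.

[-1; 11, 7]

Run the Euclidean algorithm, recording each quotient:
⌊-71/78⌋ = -1, remainder 7
⌊78/7⌋ = 11, remainder 1
⌊7/1⌋ = 7, remainder 0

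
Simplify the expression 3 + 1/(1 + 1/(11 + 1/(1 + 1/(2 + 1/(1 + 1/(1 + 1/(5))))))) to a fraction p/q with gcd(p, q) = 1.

Starting at the tail and folding back:
Start with 5.
1 + 1/(5/1) = 1 + 1/5 = 6/5
1 + 1/(6/5) = 1 + 5/6 = 11/6
2 + 1/(11/6) = 2 + 6/11 = 28/11
1 + 1/(28/11) = 1 + 11/28 = 39/28
11 + 1/(39/28) = 11 + 28/39 = 457/39
1 + 1/(457/39) = 1 + 39/457 = 496/457
3 + 1/(496/457) = 3 + 457/496 = 1945/496

1945/496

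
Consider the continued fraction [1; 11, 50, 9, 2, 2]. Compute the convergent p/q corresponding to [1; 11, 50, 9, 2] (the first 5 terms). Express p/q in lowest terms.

Start with 2.
9 + 1/(2/1) = 9 + 1/2 = 19/2
50 + 1/(19/2) = 50 + 2/19 = 952/19
11 + 1/(952/19) = 11 + 19/952 = 10491/952
1 + 1/(10491/952) = 1 + 952/10491 = 11443/10491

11443/10491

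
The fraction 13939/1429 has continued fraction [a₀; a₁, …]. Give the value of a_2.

3

Repeatedly divide and take the remainder:
13939 = 9·1429 + 1078, so a_0 = 9
1429 = 1·1078 + 351, so a_1 = 1
1078 = 3·351 + 25, so a_2 = 3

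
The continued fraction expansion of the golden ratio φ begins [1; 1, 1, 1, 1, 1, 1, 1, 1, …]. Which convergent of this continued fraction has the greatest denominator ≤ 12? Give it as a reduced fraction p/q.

a_0 = 1: 1/1  (≤ bound)
a_1 = 1: 2/1  (≤ bound)
a_2 = 1: 3/2  (≤ bound)
a_3 = 1: 5/3  (≤ bound)
a_4 = 1: 8/5  (≤ bound)
a_5 = 1: 13/8  (≤ bound)
a_6 = 1: 21/13  (> 12, stop)

13/8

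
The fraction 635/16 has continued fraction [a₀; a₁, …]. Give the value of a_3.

Run the Euclidean algorithm, recording each quotient:
635 = 39·16 + 11, so a_0 = 39
16 = 1·11 + 5, so a_1 = 1
11 = 2·5 + 1, so a_2 = 2
5 = 5·1 + 0, so a_3 = 5

5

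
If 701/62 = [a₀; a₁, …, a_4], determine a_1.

3

Apply division with remainder until the remainder is 0:
701 ÷ 62 → quotient 11, remainder 19
62 ÷ 19 → quotient 3, remainder 5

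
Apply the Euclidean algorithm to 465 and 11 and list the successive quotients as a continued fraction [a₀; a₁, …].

465 = 42·11 + 3, so a_0 = 42
11 = 3·3 + 2, so a_1 = 3
3 = 1·2 + 1, so a_2 = 1
2 = 2·1 + 0, so a_3 = 2

[42; 3, 1, 2]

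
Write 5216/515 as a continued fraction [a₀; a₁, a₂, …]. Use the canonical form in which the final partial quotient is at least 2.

[10; 7, 1, 4, 13]

5216 ÷ 515 → quotient 10, remainder 66
515 ÷ 66 → quotient 7, remainder 53
66 ÷ 53 → quotient 1, remainder 13
53 ÷ 13 → quotient 4, remainder 1
13 ÷ 1 → quotient 13, remainder 0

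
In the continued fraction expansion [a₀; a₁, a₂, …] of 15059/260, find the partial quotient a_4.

1

15059 = 57·260 + 239, so a_0 = 57
260 = 1·239 + 21, so a_1 = 1
239 = 11·21 + 8, so a_2 = 11
21 = 2·8 + 5, so a_3 = 2
8 = 1·5 + 3, so a_4 = 1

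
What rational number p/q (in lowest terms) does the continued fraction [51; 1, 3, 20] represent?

a_0 = 51: 51/1
a_1 = 1: 52/1
a_2 = 3: 207/4
a_3 = 20: 4192/81

4192/81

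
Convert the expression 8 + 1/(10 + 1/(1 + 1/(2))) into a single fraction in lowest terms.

Use the convergent recurrence hₖ = aₖ·hₖ₋₁ + hₖ₋₂ (and likewise for the denominators kₖ):
a_0 = 8: 8/1
a_1 = 10: 81/10
a_2 = 1: 89/11
a_3 = 2: 259/32

259/32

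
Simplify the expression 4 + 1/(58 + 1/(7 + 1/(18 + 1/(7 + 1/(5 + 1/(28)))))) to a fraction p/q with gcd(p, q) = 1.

Build up convergents one term at a time:
a_0 = 4: 4/1
a_1 = 58: 233/58
a_2 = 7: 1635/407
a_3 = 18: 29663/7384
a_4 = 7: 209276/52095
a_5 = 5: 1076043/267859
a_6 = 28: 30338480/7552147

30338480/7552147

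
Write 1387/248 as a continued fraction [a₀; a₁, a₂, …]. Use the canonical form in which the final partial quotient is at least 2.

1387 = 5·248 + 147, so a_0 = 5
248 = 1·147 + 101, so a_1 = 1
147 = 1·101 + 46, so a_2 = 1
101 = 2·46 + 9, so a_3 = 2
46 = 5·9 + 1, so a_4 = 5
9 = 9·1 + 0, so a_5 = 9

[5; 1, 1, 2, 5, 9]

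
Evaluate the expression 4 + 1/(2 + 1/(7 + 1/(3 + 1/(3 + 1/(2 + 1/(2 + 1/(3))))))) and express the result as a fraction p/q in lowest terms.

13319/2981

Work from the innermost term outward:
Start with 3.
2 + 1/(3/1) = 2 + 1/3 = 7/3
2 + 1/(7/3) = 2 + 3/7 = 17/7
3 + 1/(17/7) = 3 + 7/17 = 58/17
3 + 1/(58/17) = 3 + 17/58 = 191/58
7 + 1/(191/58) = 7 + 58/191 = 1395/191
2 + 1/(1395/191) = 2 + 191/1395 = 2981/1395
4 + 1/(2981/1395) = 4 + 1395/2981 = 13319/2981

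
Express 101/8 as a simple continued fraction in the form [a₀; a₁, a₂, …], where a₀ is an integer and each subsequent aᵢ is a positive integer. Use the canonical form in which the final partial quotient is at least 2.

⌊101/8⌋ = 12, remainder 5
⌊8/5⌋ = 1, remainder 3
⌊5/3⌋ = 1, remainder 2
⌊3/2⌋ = 1, remainder 1
⌊2/1⌋ = 2, remainder 0

[12; 1, 1, 1, 2]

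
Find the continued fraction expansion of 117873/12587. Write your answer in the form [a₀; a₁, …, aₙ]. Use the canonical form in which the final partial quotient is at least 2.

[9; 2, 1, 2, 1, 7, 3, 47]

117873 ÷ 12587 → quotient 9, remainder 4590
12587 ÷ 4590 → quotient 2, remainder 3407
4590 ÷ 3407 → quotient 1, remainder 1183
3407 ÷ 1183 → quotient 2, remainder 1041
1183 ÷ 1041 → quotient 1, remainder 142
1041 ÷ 142 → quotient 7, remainder 47
142 ÷ 47 → quotient 3, remainder 1
47 ÷ 1 → quotient 47, remainder 0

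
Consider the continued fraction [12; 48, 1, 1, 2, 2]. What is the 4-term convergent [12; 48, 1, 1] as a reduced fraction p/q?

a_0 = 12: 12/1
a_1 = 48: 577/48
a_2 = 1: 589/49
a_3 = 1: 1166/97

1166/97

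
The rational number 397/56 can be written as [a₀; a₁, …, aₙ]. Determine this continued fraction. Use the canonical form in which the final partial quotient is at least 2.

[7; 11, 5]

397 ÷ 56 → quotient 7, remainder 5
56 ÷ 5 → quotient 11, remainder 1
5 ÷ 1 → quotient 5, remainder 0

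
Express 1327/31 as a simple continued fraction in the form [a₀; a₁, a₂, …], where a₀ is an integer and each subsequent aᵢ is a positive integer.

1327 ÷ 31 → quotient 42, remainder 25
31 ÷ 25 → quotient 1, remainder 6
25 ÷ 6 → quotient 4, remainder 1
6 ÷ 1 → quotient 6, remainder 0

[42; 1, 4, 6]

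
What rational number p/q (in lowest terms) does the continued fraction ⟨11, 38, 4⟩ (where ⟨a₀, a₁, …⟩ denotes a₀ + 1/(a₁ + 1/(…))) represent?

1687/153

Start with 4.
38 + 1/(4/1) = 38 + 1/4 = 153/4
11 + 1/(153/4) = 11 + 4/153 = 1687/153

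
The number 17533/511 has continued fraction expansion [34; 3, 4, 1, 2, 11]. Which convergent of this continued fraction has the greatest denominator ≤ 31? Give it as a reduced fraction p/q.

549/16

a_0 = 34: 34/1  (≤ bound)
a_1 = 3: 103/3  (≤ bound)
a_2 = 4: 446/13  (≤ bound)
a_3 = 1: 549/16  (≤ bound)
a_4 = 2: 1544/45  (> 31, stop)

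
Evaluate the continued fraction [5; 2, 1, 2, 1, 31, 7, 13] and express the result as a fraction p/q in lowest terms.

Start with 13.
7 + 1/(13/1) = 7 + 1/13 = 92/13
31 + 1/(92/13) = 31 + 13/92 = 2865/92
1 + 1/(2865/92) = 1 + 92/2865 = 2957/2865
2 + 1/(2957/2865) = 2 + 2865/2957 = 8779/2957
1 + 1/(8779/2957) = 1 + 2957/8779 = 11736/8779
2 + 1/(11736/8779) = 2 + 8779/11736 = 32251/11736
5 + 1/(32251/11736) = 5 + 11736/32251 = 172991/32251

172991/32251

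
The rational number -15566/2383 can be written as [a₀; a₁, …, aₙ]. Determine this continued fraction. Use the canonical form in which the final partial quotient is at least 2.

-15566 = -7·2383 + 1115, so a_0 = -7
2383 = 2·1115 + 153, so a_1 = 2
1115 = 7·153 + 44, so a_2 = 7
153 = 3·44 + 21, so a_3 = 3
44 = 2·21 + 2, so a_4 = 2
21 = 10·2 + 1, so a_5 = 10
2 = 2·1 + 0, so a_6 = 2

[-7; 2, 7, 3, 2, 10, 2]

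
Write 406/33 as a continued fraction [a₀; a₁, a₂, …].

[12; 3, 3, 3]

Repeatedly divide and take the remainder:
406 = 12·33 + 10, so a_0 = 12
33 = 3·10 + 3, so a_1 = 3
10 = 3·3 + 1, so a_2 = 3
3 = 3·1 + 0, so a_3 = 3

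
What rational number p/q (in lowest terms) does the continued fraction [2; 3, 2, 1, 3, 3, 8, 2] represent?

Use the convergent recurrence hₖ = aₖ·hₖ₋₁ + hₖ₋₂ (and likewise for the denominators kₖ):
a_0 = 2: 2/1
a_1 = 3: 7/3
a_2 = 2: 16/7
a_3 = 1: 23/10
a_4 = 3: 85/37
a_5 = 3: 278/121
a_6 = 8: 2309/1005
a_7 = 2: 4896/2131

4896/2131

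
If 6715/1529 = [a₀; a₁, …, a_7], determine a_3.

Apply division with remainder until the remainder is 0:
6715 = 4·1529 + 599, so a_0 = 4
1529 = 2·599 + 331, so a_1 = 2
599 = 1·331 + 268, so a_2 = 1
331 = 1·268 + 63, so a_3 = 1

1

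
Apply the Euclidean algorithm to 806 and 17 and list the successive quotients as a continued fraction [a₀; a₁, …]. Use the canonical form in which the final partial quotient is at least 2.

⌊806/17⌋ = 47, remainder 7
⌊17/7⌋ = 2, remainder 3
⌊7/3⌋ = 2, remainder 1
⌊3/1⌋ = 3, remainder 0

[47; 2, 2, 3]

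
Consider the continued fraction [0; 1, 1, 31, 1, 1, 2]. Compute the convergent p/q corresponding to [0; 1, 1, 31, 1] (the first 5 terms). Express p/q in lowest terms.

33/65

Start with 1.
31 + 1/(1/1) = 31 + 1/1 = 32/1
1 + 1/(32/1) = 1 + 1/32 = 33/32
1 + 1/(33/32) = 1 + 32/33 = 65/33
0 + 1/(65/33) = 0 + 33/65 = 33/65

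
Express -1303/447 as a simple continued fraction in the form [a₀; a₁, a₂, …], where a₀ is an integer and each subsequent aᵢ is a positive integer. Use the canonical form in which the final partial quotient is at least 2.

Run the Euclidean algorithm, recording each quotient:
⌊-1303/447⌋ = -3, remainder 38
⌊447/38⌋ = 11, remainder 29
⌊38/29⌋ = 1, remainder 9
⌊29/9⌋ = 3, remainder 2
⌊9/2⌋ = 4, remainder 1
⌊2/1⌋ = 2, remainder 0

[-3; 11, 1, 3, 4, 2]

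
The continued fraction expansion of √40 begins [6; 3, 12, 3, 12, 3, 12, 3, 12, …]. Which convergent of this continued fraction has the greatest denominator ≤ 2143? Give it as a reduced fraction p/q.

8886/1405

a_0 = 6: 6/1  (≤ bound)
a_1 = 3: 19/3  (≤ bound)
a_2 = 12: 234/37  (≤ bound)
a_3 = 3: 721/114  (≤ bound)
a_4 = 12: 8886/1405  (≤ bound)
a_5 = 3: 27379/4329  (> 2143, stop)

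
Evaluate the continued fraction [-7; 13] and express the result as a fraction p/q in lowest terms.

-90/13

a_0 = -7: -7/1
a_1 = 13: -90/13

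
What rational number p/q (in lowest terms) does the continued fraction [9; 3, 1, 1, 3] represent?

Compute successive convergents:
a_0 = 9: 9/1
a_1 = 3: 28/3
a_2 = 1: 37/4
a_3 = 1: 65/7
a_4 = 3: 232/25

232/25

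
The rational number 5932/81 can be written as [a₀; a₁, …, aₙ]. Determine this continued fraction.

[73; 4, 3, 1, 4]

Repeatedly divide and take the remainder:
⌊5932/81⌋ = 73, remainder 19
⌊81/19⌋ = 4, remainder 5
⌊19/5⌋ = 3, remainder 4
⌊5/4⌋ = 1, remainder 1
⌊4/1⌋ = 4, remainder 0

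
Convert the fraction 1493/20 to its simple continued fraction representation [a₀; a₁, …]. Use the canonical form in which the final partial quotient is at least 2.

1493 = 74·20 + 13, so a_0 = 74
20 = 1·13 + 7, so a_1 = 1
13 = 1·7 + 6, so a_2 = 1
7 = 1·6 + 1, so a_3 = 1
6 = 6·1 + 0, so a_4 = 6

[74; 1, 1, 1, 6]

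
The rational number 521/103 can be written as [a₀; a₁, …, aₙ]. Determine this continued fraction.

Run the Euclidean algorithm, recording each quotient:
521 = 5·103 + 6, so a_0 = 5
103 = 17·6 + 1, so a_1 = 17
6 = 6·1 + 0, so a_2 = 6

[5; 17, 6]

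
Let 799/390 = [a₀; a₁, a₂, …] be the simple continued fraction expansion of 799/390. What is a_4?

Repeatedly divide and take the remainder:
799 = 2·390 + 19, so a_0 = 2
390 = 20·19 + 10, so a_1 = 20
19 = 1·10 + 9, so a_2 = 1
10 = 1·9 + 1, so a_3 = 1
9 = 9·1 + 0, so a_4 = 9

9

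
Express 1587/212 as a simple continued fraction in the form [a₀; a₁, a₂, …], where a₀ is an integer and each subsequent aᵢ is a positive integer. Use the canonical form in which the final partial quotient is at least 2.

Repeatedly divide and take the remainder:
⌊1587/212⌋ = 7, remainder 103
⌊212/103⌋ = 2, remainder 6
⌊103/6⌋ = 17, remainder 1
⌊6/1⌋ = 6, remainder 0

[7; 2, 17, 6]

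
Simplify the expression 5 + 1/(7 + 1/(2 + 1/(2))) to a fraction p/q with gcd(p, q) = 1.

190/37

a_0 = 5: 5/1
a_1 = 7: 36/7
a_2 = 2: 77/15
a_3 = 2: 190/37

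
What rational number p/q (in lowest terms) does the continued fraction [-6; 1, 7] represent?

Start with 7.
1 + 1/(7/1) = 1 + 1/7 = 8/7
-6 + 1/(8/7) = -6 + 7/8 = -41/8

-41/8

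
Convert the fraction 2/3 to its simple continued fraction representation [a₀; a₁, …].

Apply division with remainder until the remainder is 0:
2 = 0·3 + 2, so a_0 = 0
3 = 1·2 + 1, so a_1 = 1
2 = 2·1 + 0, so a_2 = 2

[0; 1, 2]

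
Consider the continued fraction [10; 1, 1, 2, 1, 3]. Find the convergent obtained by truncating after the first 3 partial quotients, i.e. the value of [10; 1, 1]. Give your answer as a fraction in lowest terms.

21/2

a_0 = 10: 10/1
a_1 = 1: 11/1
a_2 = 1: 21/2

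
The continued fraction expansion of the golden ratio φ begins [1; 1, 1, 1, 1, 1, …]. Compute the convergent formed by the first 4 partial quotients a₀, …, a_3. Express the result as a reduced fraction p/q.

a_0 = 1: 1/1
a_1 = 1: 2/1
a_2 = 1: 3/2
a_3 = 1: 5/3

5/3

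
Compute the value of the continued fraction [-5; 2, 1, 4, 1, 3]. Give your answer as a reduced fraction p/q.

Compute successive convergents:
a_0 = -5: -5/1
a_1 = 2: -9/2
a_2 = 1: -14/3
a_3 = 4: -65/14
a_4 = 1: -79/17
a_5 = 3: -302/65

-302/65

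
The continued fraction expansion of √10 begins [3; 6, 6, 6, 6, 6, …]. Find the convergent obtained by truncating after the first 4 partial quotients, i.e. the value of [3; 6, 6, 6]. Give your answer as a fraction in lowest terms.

a_0 = 3: 3/1
a_1 = 6: 19/6
a_2 = 6: 117/37
a_3 = 6: 721/228

721/228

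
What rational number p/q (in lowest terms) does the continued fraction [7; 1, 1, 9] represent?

Collapse the nested fraction from the inside out:
Start with 9.
1 + 1/(9/1) = 1 + 1/9 = 10/9
1 + 1/(10/9) = 1 + 9/10 = 19/10
7 + 1/(19/10) = 7 + 10/19 = 143/19

143/19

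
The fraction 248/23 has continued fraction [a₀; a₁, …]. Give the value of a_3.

1

⌊248/23⌋ = 10, remainder 18
⌊23/18⌋ = 1, remainder 5
⌊18/5⌋ = 3, remainder 3
⌊5/3⌋ = 1, remainder 2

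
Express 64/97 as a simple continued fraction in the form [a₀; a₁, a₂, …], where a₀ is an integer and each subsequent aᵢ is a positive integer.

[0; 1, 1, 1, 15, 2]

Apply division with remainder until the remainder is 0:
64 ÷ 97 → quotient 0, remainder 64
97 ÷ 64 → quotient 1, remainder 33
64 ÷ 33 → quotient 1, remainder 31
33 ÷ 31 → quotient 1, remainder 2
31 ÷ 2 → quotient 15, remainder 1
2 ÷ 1 → quotient 2, remainder 0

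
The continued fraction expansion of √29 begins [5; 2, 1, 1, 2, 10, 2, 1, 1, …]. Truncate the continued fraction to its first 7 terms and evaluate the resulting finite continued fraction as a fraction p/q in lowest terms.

Compute successive convergents:
a_0 = 5: 5/1
a_1 = 2: 11/2
a_2 = 1: 16/3
a_3 = 1: 27/5
a_4 = 2: 70/13
a_5 = 10: 727/135
a_6 = 2: 1524/283

1524/283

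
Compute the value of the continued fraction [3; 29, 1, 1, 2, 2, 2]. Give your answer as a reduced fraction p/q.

2603/858

a_0 = 3: 3/1
a_1 = 29: 88/29
a_2 = 1: 91/30
a_3 = 1: 179/59
a_4 = 2: 449/148
a_5 = 2: 1077/355
a_6 = 2: 2603/858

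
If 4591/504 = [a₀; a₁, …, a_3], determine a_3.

9

4591 ÷ 504 → quotient 9, remainder 55
504 ÷ 55 → quotient 9, remainder 9
55 ÷ 9 → quotient 6, remainder 1
9 ÷ 1 → quotient 9, remainder 0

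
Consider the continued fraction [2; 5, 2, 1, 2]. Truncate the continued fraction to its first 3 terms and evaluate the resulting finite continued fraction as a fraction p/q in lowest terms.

Work from the innermost term outward:
Start with 2.
5 + 1/(2/1) = 5 + 1/2 = 11/2
2 + 1/(11/2) = 2 + 2/11 = 24/11

24/11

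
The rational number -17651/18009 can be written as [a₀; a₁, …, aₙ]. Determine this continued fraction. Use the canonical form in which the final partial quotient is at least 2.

Apply division with remainder until the remainder is 0:
-17651 ÷ 18009 → quotient -1, remainder 358
18009 ÷ 358 → quotient 50, remainder 109
358 ÷ 109 → quotient 3, remainder 31
109 ÷ 31 → quotient 3, remainder 16
31 ÷ 16 → quotient 1, remainder 15
16 ÷ 15 → quotient 1, remainder 1
15 ÷ 1 → quotient 15, remainder 0

[-1; 50, 3, 3, 1, 1, 15]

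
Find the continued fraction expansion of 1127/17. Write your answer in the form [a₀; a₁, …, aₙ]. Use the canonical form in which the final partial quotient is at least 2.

[66; 3, 2, 2]

⌊1127/17⌋ = 66, remainder 5
⌊17/5⌋ = 3, remainder 2
⌊5/2⌋ = 2, remainder 1
⌊2/1⌋ = 2, remainder 0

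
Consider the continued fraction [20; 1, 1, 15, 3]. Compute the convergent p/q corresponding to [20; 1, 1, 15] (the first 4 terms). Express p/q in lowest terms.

636/31

a_0 = 20: 20/1
a_1 = 1: 21/1
a_2 = 1: 41/2
a_3 = 15: 636/31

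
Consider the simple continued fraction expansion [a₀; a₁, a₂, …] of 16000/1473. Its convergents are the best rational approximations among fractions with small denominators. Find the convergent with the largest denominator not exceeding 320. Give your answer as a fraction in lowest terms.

3074/283

a_0 = 10: 10/1  (≤ bound)
a_1 = 1: 11/1  (≤ bound)
a_2 = 6: 76/7  (≤ bound)
a_3 = 3: 239/22  (≤ bound)
a_4 = 1: 315/29  (≤ bound)
a_5 = 9: 3074/283  (≤ bound)
a_6 = 2: 6463/595  (> 320, stop)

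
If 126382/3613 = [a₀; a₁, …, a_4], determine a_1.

1

Repeatedly divide and take the remainder:
126382 ÷ 3613 → quotient 34, remainder 3540
3613 ÷ 3540 → quotient 1, remainder 73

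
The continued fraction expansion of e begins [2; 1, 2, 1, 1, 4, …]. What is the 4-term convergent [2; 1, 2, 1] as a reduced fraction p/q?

11/4

Start with 1.
2 + 1/(1/1) = 2 + 1/1 = 3/1
1 + 1/(3/1) = 1 + 1/3 = 4/3
2 + 1/(4/3) = 2 + 3/4 = 11/4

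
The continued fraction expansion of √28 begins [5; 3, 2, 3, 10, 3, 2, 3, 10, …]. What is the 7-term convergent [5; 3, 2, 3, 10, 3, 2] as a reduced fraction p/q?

9403/1777

Starting at the tail and folding back:
Start with 2.
3 + 1/(2/1) = 3 + 1/2 = 7/2
10 + 1/(7/2) = 10 + 2/7 = 72/7
3 + 1/(72/7) = 3 + 7/72 = 223/72
2 + 1/(223/72) = 2 + 72/223 = 518/223
3 + 1/(518/223) = 3 + 223/518 = 1777/518
5 + 1/(1777/518) = 5 + 518/1777 = 9403/1777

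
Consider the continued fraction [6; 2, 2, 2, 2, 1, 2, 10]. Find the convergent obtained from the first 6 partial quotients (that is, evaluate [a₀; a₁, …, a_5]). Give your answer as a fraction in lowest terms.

Work from the innermost term outward:
Start with 1.
2 + 1/(1/1) = 2 + 1/1 = 3/1
2 + 1/(3/1) = 2 + 1/3 = 7/3
2 + 1/(7/3) = 2 + 3/7 = 17/7
2 + 1/(17/7) = 2 + 7/17 = 41/17
6 + 1/(41/17) = 6 + 17/41 = 263/41

263/41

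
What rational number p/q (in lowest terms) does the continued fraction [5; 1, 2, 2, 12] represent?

a_0 = 5: 5/1
a_1 = 1: 6/1
a_2 = 2: 17/3
a_3 = 2: 40/7
a_4 = 12: 497/87

497/87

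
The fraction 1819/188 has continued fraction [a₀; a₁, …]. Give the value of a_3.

12

Apply division with remainder until the remainder is 0:
⌊1819/188⌋ = 9, remainder 127
⌊188/127⌋ = 1, remainder 61
⌊127/61⌋ = 2, remainder 5
⌊61/5⌋ = 12, remainder 1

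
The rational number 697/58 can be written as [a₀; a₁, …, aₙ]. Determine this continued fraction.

[12; 58]

697 ÷ 58 → quotient 12, remainder 1
58 ÷ 1 → quotient 58, remainder 0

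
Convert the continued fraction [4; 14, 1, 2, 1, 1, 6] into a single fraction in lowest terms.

2754/677

a_0 = 4: 4/1
a_1 = 14: 57/14
a_2 = 1: 61/15
a_3 = 2: 179/44
a_4 = 1: 240/59
a_5 = 1: 419/103
a_6 = 6: 2754/677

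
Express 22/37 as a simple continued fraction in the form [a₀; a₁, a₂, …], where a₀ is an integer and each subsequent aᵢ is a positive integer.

⌊22/37⌋ = 0, remainder 22
⌊37/22⌋ = 1, remainder 15
⌊22/15⌋ = 1, remainder 7
⌊15/7⌋ = 2, remainder 1
⌊7/1⌋ = 7, remainder 0

[0; 1, 1, 2, 7]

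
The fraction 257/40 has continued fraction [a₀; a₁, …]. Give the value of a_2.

2

Run the Euclidean algorithm, recording each quotient:
⌊257/40⌋ = 6, remainder 17
⌊40/17⌋ = 2, remainder 6
⌊17/6⌋ = 2, remainder 5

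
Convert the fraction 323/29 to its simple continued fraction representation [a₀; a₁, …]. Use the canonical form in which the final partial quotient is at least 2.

⌊323/29⌋ = 11, remainder 4
⌊29/4⌋ = 7, remainder 1
⌊4/1⌋ = 4, remainder 0

[11; 7, 4]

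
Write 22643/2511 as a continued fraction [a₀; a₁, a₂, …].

Repeatedly divide and take the remainder:
22643 ÷ 2511 → quotient 9, remainder 44
2511 ÷ 44 → quotient 57, remainder 3
44 ÷ 3 → quotient 14, remainder 2
3 ÷ 2 → quotient 1, remainder 1
2 ÷ 1 → quotient 2, remainder 0

[9; 57, 14, 1, 2]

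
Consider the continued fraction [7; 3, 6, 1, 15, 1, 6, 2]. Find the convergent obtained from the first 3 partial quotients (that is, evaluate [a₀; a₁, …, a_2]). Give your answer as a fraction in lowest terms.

Start with 6.
3 + 1/(6/1) = 3 + 1/6 = 19/6
7 + 1/(19/6) = 7 + 6/19 = 139/19

139/19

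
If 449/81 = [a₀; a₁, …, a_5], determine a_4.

⌊449/81⌋ = 5, remainder 44
⌊81/44⌋ = 1, remainder 37
⌊44/37⌋ = 1, remainder 7
⌊37/7⌋ = 5, remainder 2
⌊7/2⌋ = 3, remainder 1

3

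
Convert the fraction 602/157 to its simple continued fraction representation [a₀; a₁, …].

Run the Euclidean algorithm, recording each quotient:
⌊602/157⌋ = 3, remainder 131
⌊157/131⌋ = 1, remainder 26
⌊131/26⌋ = 5, remainder 1
⌊26/1⌋ = 26, remainder 0

[3; 1, 5, 26]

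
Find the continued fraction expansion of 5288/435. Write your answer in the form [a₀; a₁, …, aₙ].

[12; 6, 2, 1, 1, 13]

Run the Euclidean algorithm, recording each quotient:
⌊5288/435⌋ = 12, remainder 68
⌊435/68⌋ = 6, remainder 27
⌊68/27⌋ = 2, remainder 14
⌊27/14⌋ = 1, remainder 13
⌊14/13⌋ = 1, remainder 1
⌊13/1⌋ = 13, remainder 0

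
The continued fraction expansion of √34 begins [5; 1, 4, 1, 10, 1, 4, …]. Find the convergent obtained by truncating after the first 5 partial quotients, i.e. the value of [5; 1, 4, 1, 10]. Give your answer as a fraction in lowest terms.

379/65

Collapse the nested fraction from the inside out:
Start with 10.
1 + 1/(10/1) = 1 + 1/10 = 11/10
4 + 1/(11/10) = 4 + 10/11 = 54/11
1 + 1/(54/11) = 1 + 11/54 = 65/54
5 + 1/(65/54) = 5 + 54/65 = 379/65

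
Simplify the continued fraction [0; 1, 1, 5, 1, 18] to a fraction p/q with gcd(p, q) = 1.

132/245

a_0 = 0: 0/1
a_1 = 1: 1/1
a_2 = 1: 1/2
a_3 = 5: 6/11
a_4 = 1: 7/13
a_5 = 18: 132/245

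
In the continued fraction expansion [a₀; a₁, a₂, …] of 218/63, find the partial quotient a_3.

218 = 3·63 + 29, so a_0 = 3
63 = 2·29 + 5, so a_1 = 2
29 = 5·5 + 4, so a_2 = 5
5 = 1·4 + 1, so a_3 = 1

1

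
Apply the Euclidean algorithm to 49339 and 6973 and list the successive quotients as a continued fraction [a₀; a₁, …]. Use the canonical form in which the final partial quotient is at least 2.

⌊49339/6973⌋ = 7, remainder 528
⌊6973/528⌋ = 13, remainder 109
⌊528/109⌋ = 4, remainder 92
⌊109/92⌋ = 1, remainder 17
⌊92/17⌋ = 5, remainder 7
⌊17/7⌋ = 2, remainder 3
⌊7/3⌋ = 2, remainder 1
⌊3/1⌋ = 3, remainder 0

[7; 13, 4, 1, 5, 2, 2, 3]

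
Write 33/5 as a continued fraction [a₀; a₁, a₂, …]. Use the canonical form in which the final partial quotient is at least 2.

[6; 1, 1, 2]

Apply division with remainder until the remainder is 0:
33 = 6·5 + 3, so a_0 = 6
5 = 1·3 + 2, so a_1 = 1
3 = 1·2 + 1, so a_2 = 1
2 = 2·1 + 0, so a_3 = 2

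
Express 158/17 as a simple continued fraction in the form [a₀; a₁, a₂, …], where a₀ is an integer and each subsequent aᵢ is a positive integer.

[9; 3, 2, 2]

Repeatedly divide and take the remainder:
158 ÷ 17 → quotient 9, remainder 5
17 ÷ 5 → quotient 3, remainder 2
5 ÷ 2 → quotient 2, remainder 1
2 ÷ 1 → quotient 2, remainder 0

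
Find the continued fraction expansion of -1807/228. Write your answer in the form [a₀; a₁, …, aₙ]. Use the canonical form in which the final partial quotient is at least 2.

-1807 ÷ 228 → quotient -8, remainder 17
228 ÷ 17 → quotient 13, remainder 7
17 ÷ 7 → quotient 2, remainder 3
7 ÷ 3 → quotient 2, remainder 1
3 ÷ 1 → quotient 3, remainder 0

[-8; 13, 2, 2, 3]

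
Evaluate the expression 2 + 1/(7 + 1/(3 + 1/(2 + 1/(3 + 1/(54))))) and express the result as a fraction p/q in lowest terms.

20305/9501

Starting at the tail and folding back:
Start with 54.
3 + 1/(54/1) = 3 + 1/54 = 163/54
2 + 1/(163/54) = 2 + 54/163 = 380/163
3 + 1/(380/163) = 3 + 163/380 = 1303/380
7 + 1/(1303/380) = 7 + 380/1303 = 9501/1303
2 + 1/(9501/1303) = 2 + 1303/9501 = 20305/9501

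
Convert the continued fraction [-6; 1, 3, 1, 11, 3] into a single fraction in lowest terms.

-947/182

Starting at the tail and folding back:
Start with 3.
11 + 1/(3/1) = 11 + 1/3 = 34/3
1 + 1/(34/3) = 1 + 3/34 = 37/34
3 + 1/(37/34) = 3 + 34/37 = 145/37
1 + 1/(145/37) = 1 + 37/145 = 182/145
-6 + 1/(182/145) = -6 + 145/182 = -947/182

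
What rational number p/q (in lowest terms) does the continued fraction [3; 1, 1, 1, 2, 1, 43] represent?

1749/481

a_0 = 3: 3/1
a_1 = 1: 4/1
a_2 = 1: 7/2
a_3 = 1: 11/3
a_4 = 2: 29/8
a_5 = 1: 40/11
a_6 = 43: 1749/481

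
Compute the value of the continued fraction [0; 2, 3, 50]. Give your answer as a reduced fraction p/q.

151/352

Compute successive convergents:
a_0 = 0: 0/1
a_1 = 2: 1/2
a_2 = 3: 3/7
a_3 = 50: 151/352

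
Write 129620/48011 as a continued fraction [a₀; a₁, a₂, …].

Repeatedly divide and take the remainder:
⌊129620/48011⌋ = 2, remainder 33598
⌊48011/33598⌋ = 1, remainder 14413
⌊33598/14413⌋ = 2, remainder 4772
⌊14413/4772⌋ = 3, remainder 97
⌊4772/97⌋ = 49, remainder 19
⌊97/19⌋ = 5, remainder 2
⌊19/2⌋ = 9, remainder 1
⌊2/1⌋ = 2, remainder 0

[2; 1, 2, 3, 49, 5, 9, 2]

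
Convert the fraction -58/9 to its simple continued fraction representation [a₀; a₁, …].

Apply division with remainder until the remainder is 0:
-58 ÷ 9 → quotient -7, remainder 5
9 ÷ 5 → quotient 1, remainder 4
5 ÷ 4 → quotient 1, remainder 1
4 ÷ 1 → quotient 4, remainder 0

[-7; 1, 1, 4]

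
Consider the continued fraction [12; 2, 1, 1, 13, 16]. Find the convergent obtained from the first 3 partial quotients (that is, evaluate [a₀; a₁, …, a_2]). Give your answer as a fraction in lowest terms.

Compute successive convergents:
a_0 = 12: 12/1
a_1 = 2: 25/2
a_2 = 1: 37/3

37/3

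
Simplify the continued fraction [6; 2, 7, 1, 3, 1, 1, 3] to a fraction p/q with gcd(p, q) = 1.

Use the convergent recurrence hₖ = aₖ·hₖ₋₁ + hₖ₋₂ (and likewise for the denominators kₖ):
a_0 = 6: 6/1
a_1 = 2: 13/2
a_2 = 7: 97/15
a_3 = 1: 110/17
a_4 = 3: 427/66
a_5 = 1: 537/83
a_6 = 1: 964/149
a_7 = 3: 3429/530

3429/530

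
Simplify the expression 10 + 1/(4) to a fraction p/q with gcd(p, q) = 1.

41/4

Use the convergent recurrence hₖ = aₖ·hₖ₋₁ + hₖ₋₂ (and likewise for the denominators kₖ):
a_0 = 10: 10/1
a_1 = 4: 41/4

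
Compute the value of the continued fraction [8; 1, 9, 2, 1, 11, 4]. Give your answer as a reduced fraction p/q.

Start with 4.
11 + 1/(4/1) = 11 + 1/4 = 45/4
1 + 1/(45/4) = 1 + 4/45 = 49/45
2 + 1/(49/45) = 2 + 45/49 = 143/49
9 + 1/(143/49) = 9 + 49/143 = 1336/143
1 + 1/(1336/143) = 1 + 143/1336 = 1479/1336
8 + 1/(1479/1336) = 8 + 1336/1479 = 13168/1479

13168/1479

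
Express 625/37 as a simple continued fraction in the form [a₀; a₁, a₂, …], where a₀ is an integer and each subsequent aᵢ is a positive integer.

Run the Euclidean algorithm, recording each quotient:
625 = 16·37 + 33, so a_0 = 16
37 = 1·33 + 4, so a_1 = 1
33 = 8·4 + 1, so a_2 = 8
4 = 4·1 + 0, so a_3 = 4

[16; 1, 8, 4]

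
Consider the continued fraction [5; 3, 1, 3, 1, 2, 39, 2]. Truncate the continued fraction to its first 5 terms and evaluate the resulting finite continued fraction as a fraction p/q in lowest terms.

Start with 1.
3 + 1/(1/1) = 3 + 1/1 = 4/1
1 + 1/(4/1) = 1 + 1/4 = 5/4
3 + 1/(5/4) = 3 + 4/5 = 19/5
5 + 1/(19/5) = 5 + 5/19 = 100/19

100/19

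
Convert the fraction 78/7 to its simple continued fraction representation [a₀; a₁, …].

[11; 7]

78 ÷ 7 → quotient 11, remainder 1
7 ÷ 1 → quotient 7, remainder 0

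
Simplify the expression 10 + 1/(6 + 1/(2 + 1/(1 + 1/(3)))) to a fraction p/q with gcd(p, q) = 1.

Start with 3.
1 + 1/(3/1) = 1 + 1/3 = 4/3
2 + 1/(4/3) = 2 + 3/4 = 11/4
6 + 1/(11/4) = 6 + 4/11 = 70/11
10 + 1/(70/11) = 10 + 11/70 = 711/70

711/70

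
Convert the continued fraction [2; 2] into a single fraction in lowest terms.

5/2

Starting at the tail and folding back:
Start with 2.
2 + 1/(2/1) = 2 + 1/2 = 5/2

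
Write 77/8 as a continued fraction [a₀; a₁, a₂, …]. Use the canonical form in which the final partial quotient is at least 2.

[9; 1, 1, 1, 2]

77 = 9·8 + 5, so a_0 = 9
8 = 1·5 + 3, so a_1 = 1
5 = 1·3 + 2, so a_2 = 1
3 = 1·2 + 1, so a_3 = 1
2 = 2·1 + 0, so a_4 = 2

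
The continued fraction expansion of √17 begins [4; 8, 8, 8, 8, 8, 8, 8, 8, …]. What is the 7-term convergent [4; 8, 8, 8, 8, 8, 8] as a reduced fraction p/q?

1166876/283009

a_0 = 4: 4/1
a_1 = 8: 33/8
a_2 = 8: 268/65
a_3 = 8: 2177/528
a_4 = 8: 17684/4289
a_5 = 8: 143649/34840
a_6 = 8: 1166876/283009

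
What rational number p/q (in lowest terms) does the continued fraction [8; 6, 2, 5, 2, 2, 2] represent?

7478/917

Build up convergents one term at a time:
a_0 = 8: 8/1
a_1 = 6: 49/6
a_2 = 2: 106/13
a_3 = 5: 579/71
a_4 = 2: 1264/155
a_5 = 2: 3107/381
a_6 = 2: 7478/917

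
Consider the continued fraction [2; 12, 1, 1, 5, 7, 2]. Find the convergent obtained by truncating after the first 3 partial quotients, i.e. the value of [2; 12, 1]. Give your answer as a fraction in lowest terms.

27/13

a_0 = 2: 2/1
a_1 = 12: 25/12
a_2 = 1: 27/13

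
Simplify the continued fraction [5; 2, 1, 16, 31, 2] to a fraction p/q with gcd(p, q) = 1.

16853/3156

Start with 2.
31 + 1/(2/1) = 31 + 1/2 = 63/2
16 + 1/(63/2) = 16 + 2/63 = 1010/63
1 + 1/(1010/63) = 1 + 63/1010 = 1073/1010
2 + 1/(1073/1010) = 2 + 1010/1073 = 3156/1073
5 + 1/(3156/1073) = 5 + 1073/3156 = 16853/3156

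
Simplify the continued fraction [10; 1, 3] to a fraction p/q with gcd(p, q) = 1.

Work from the innermost term outward:
Start with 3.
1 + 1/(3/1) = 1 + 1/3 = 4/3
10 + 1/(4/3) = 10 + 3/4 = 43/4

43/4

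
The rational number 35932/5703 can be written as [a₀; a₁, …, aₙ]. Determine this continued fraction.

[6; 3, 3, 18, 10, 3]

Repeatedly divide and take the remainder:
35932 = 6·5703 + 1714, so a_0 = 6
5703 = 3·1714 + 561, so a_1 = 3
1714 = 3·561 + 31, so a_2 = 3
561 = 18·31 + 3, so a_3 = 18
31 = 10·3 + 1, so a_4 = 10
3 = 3·1 + 0, so a_5 = 3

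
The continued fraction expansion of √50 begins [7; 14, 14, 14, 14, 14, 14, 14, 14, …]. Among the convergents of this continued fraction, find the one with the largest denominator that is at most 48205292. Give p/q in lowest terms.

List convergents until the denominator exceeds the bound:
a_0 = 7: 7/1  (≤ bound)
a_1 = 14: 99/14  (≤ bound)
a_2 = 14: 1393/197  (≤ bound)
a_3 = 14: 19601/2772  (≤ bound)
a_4 = 14: 275807/39005  (≤ bound)
a_5 = 14: 3880899/548842  (≤ bound)
a_6 = 14: 54608393/7722793  (≤ bound)
a_7 = 14: 768398401/108667944  (> 48205292, stop)

54608393/7722793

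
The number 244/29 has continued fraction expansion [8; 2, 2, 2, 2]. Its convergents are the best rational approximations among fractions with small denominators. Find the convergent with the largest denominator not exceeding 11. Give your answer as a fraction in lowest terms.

List convergents until the denominator exceeds the bound:
a_0 = 8: 8/1  (≤ bound)
a_1 = 2: 17/2  (≤ bound)
a_2 = 2: 42/5  (≤ bound)
a_3 = 2: 101/12  (> 11, stop)

42/5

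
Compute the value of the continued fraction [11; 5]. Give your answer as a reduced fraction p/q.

Start with 5.
11 + 1/(5/1) = 11 + 1/5 = 56/5

56/5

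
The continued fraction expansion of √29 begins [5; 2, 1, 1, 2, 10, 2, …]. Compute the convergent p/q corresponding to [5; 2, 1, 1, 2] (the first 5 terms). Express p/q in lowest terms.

a_0 = 5: 5/1
a_1 = 2: 11/2
a_2 = 1: 16/3
a_3 = 1: 27/5
a_4 = 2: 70/13

70/13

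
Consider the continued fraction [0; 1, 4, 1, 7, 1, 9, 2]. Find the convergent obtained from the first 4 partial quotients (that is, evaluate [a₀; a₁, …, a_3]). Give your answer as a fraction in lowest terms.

Start with 1.
4 + 1/(1/1) = 4 + 1/1 = 5/1
1 + 1/(5/1) = 1 + 1/5 = 6/5
0 + 1/(6/5) = 0 + 5/6 = 5/6

5/6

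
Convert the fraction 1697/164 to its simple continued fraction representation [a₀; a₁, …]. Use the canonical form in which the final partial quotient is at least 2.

1697 ÷ 164 → quotient 10, remainder 57
164 ÷ 57 → quotient 2, remainder 50
57 ÷ 50 → quotient 1, remainder 7
50 ÷ 7 → quotient 7, remainder 1
7 ÷ 1 → quotient 7, remainder 0

[10; 2, 1, 7, 7]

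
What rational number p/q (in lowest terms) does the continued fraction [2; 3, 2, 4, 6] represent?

a_0 = 2: 2/1
a_1 = 3: 7/3
a_2 = 2: 16/7
a_3 = 4: 71/31
a_4 = 6: 442/193

442/193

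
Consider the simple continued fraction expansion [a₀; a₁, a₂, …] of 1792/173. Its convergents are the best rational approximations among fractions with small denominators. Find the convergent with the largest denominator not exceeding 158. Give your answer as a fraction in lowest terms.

549/53

a_0 = 10: 10/1  (≤ bound)
a_1 = 2: 21/2  (≤ bound)
a_2 = 1: 31/3  (≤ bound)
a_3 = 3: 114/11  (≤ bound)
a_4 = 1: 145/14  (≤ bound)
a_5 = 3: 549/53  (≤ bound)
a_6 = 3: 1792/173  (> 158, stop)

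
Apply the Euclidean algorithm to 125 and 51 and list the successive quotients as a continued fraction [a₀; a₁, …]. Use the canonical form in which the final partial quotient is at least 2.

Apply division with remainder until the remainder is 0:
⌊125/51⌋ = 2, remainder 23
⌊51/23⌋ = 2, remainder 5
⌊23/5⌋ = 4, remainder 3
⌊5/3⌋ = 1, remainder 2
⌊3/2⌋ = 1, remainder 1
⌊2/1⌋ = 2, remainder 0

[2; 2, 4, 1, 1, 2]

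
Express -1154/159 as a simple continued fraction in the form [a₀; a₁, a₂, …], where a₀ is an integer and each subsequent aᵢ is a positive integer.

Apply division with remainder until the remainder is 0:
⌊-1154/159⌋ = -8, remainder 118
⌊159/118⌋ = 1, remainder 41
⌊118/41⌋ = 2, remainder 36
⌊41/36⌋ = 1, remainder 5
⌊36/5⌋ = 7, remainder 1
⌊5/1⌋ = 5, remainder 0

[-8; 1, 2, 1, 7, 5]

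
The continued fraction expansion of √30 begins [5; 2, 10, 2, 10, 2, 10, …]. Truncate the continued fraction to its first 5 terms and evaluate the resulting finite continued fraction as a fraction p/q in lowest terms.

2525/461

Use the convergent recurrence hₖ = aₖ·hₖ₋₁ + hₖ₋₂ (and likewise for the denominators kₖ):
a_0 = 5: 5/1
a_1 = 2: 11/2
a_2 = 10: 115/21
a_3 = 2: 241/44
a_4 = 10: 2525/461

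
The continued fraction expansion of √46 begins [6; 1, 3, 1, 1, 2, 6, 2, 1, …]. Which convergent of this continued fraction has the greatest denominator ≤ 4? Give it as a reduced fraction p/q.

27/4

List convergents until the denominator exceeds the bound:
a_0 = 6: 6/1  (≤ bound)
a_1 = 1: 7/1  (≤ bound)
a_2 = 3: 27/4  (≤ bound)
a_3 = 1: 34/5  (> 4, stop)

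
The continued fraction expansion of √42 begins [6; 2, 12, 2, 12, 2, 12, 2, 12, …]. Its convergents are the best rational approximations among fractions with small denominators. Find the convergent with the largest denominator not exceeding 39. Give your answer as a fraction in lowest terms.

162/25

a_0 = 6: 6/1  (≤ bound)
a_1 = 2: 13/2  (≤ bound)
a_2 = 12: 162/25  (≤ bound)
a_3 = 2: 337/52  (> 39, stop)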